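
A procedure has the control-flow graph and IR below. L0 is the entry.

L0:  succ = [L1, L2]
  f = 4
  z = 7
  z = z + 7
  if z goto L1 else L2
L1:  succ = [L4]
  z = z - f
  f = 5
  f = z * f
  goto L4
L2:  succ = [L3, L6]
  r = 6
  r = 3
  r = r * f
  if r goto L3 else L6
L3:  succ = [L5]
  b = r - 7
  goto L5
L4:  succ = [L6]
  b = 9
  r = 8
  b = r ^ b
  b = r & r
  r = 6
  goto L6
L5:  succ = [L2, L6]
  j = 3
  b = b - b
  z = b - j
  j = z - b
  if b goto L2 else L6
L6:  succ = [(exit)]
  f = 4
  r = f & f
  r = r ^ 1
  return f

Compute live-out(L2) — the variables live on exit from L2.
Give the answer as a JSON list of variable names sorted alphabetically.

def/use:
  L0: {f,z} / ∅
  L1: {f,z} / {f,z}
  L2: {r} / {f}
  L3: {b} / {r}
  L4: {b,r} / ∅
  L5: {b,j,z} / {b}
  L6: {f,r} / ∅

Live sets:
  live L0: ∅→{f,z}
  live L1: {f,z}→∅
  live L2: {f}→{f,r}
  live L3: {f,r}→{b,f}
  live L4: ∅→∅
  live L5: {b,f}→{f}
  live L6: ∅→∅

live-out(L2) = ["f", "r"]

Answer: ["f", "r"]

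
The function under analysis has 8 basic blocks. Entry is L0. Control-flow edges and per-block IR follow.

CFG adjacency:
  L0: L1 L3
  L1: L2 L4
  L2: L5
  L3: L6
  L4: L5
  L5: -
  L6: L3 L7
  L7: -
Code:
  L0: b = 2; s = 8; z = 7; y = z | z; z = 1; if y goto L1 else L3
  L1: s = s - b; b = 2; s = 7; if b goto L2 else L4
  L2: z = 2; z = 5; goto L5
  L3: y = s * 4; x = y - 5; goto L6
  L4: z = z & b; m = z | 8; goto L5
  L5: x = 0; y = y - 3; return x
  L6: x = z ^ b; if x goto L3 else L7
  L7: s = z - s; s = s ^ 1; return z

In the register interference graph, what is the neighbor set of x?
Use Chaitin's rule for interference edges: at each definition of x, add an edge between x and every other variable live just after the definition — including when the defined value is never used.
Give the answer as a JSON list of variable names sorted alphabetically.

Answer: ["b", "s", "y", "z"]

Derivation:
Block summaries:
  L0 def {b,s,y,z} use ∅
  L1 def {b,s} use {b,s}
  L2 def {z} use ∅
  L3 def {x,y} use {s}
  L4 def {m,z} use {b,z}
  L5 def {x,y} use {y}
  L6 def {x} use {b,z}
  L7 def {s} use {s,z}

Liveness:
  live L0: ∅→{b,s,y,z}
  live L1: {b,s,y,z}→{b,y,z}
  live L2: {y}→{y}
  live L3: {b,s,z}→{b,s,z}
  live L4: {b,y,z}→{y}
  live L5: {y}→∅
  live L6: {b,s,z}→{b,s,z}
  live L7: {s,z}→∅

Interfere edges:
  b↔{s,x,y,z}
  m↔{y}
  s↔{b,x,y,z}
  x↔{b,s,y,z}
  y↔{b,m,s,x,z}
  z↔{b,s,x,y}

N(x) = ["b", "s", "y", "z"]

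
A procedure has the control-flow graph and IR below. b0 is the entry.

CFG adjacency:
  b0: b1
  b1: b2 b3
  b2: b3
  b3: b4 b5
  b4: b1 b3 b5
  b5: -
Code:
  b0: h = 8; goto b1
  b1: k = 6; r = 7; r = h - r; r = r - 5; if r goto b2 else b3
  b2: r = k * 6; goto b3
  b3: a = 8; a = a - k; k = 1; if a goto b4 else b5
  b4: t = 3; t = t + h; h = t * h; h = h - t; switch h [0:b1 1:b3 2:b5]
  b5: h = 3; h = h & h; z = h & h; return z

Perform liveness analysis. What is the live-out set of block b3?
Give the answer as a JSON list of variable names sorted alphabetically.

Answer: ["h", "k"]

Derivation:
def/use:
  b0: {h} / ∅
  b1: {k,r} / {h}
  b2: {r} / {k}
  b3: {a,k} / {k}
  b4: {h,t} / {h}
  b5: {h,z} / ∅

Live sets:
  b0: in=∅ out={h}
  b1: in={h} out={h,k}
  b2: in={h,k} out={h,k}
  b3: in={h,k} out={h,k}
  b4: in={h,k} out={h,k}
  b5: in=∅ out=∅

live-out(b3) = ["h", "k"]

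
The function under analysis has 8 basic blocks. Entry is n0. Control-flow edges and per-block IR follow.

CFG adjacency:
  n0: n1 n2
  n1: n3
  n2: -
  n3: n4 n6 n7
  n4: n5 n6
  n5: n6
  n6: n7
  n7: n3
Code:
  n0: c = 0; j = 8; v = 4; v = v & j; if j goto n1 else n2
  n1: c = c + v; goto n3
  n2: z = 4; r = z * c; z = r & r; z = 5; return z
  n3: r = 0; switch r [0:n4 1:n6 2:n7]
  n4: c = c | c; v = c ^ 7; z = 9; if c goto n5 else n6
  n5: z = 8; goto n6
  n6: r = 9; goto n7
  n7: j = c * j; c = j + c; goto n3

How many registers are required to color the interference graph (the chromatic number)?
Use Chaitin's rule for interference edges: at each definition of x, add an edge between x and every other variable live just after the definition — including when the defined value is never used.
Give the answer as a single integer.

def/use:
  n0 def {c,j,v} use ∅
  n1 def {c} use {c,v}
  n2 def {r,z} use {c}
  n3 def {r} use ∅
  n4 def {c,v,z} use {c}
  n5 def {z} use ∅
  n6 def {r} use ∅
  n7 def {c,j} use {c,j}

Liveness:
  live n0: ∅→{c,j,v}
  live n1: {c,j,v}→{c,j}
  live n2: {c}→∅
  live n3: {c,j}→{c,j}
  live n4: {c,j}→{c,j}
  live n5: {c,j}→{c,j}
  live n6: {c,j}→{c,j}
  live n7: {c,j}→{c,j}

Conflict graph:
  c — {j,r,v,z}
  j — {c,r,v,z}
  r — {c,j}
  v — {c,j}
  z — {c,j}

Chromatic number:
  {c,j,r} pairwise interfere (3-clique) ⇒ χ ≥ 3
  assign c→r0 j→r1 r→r2 v→r2 z→r2 — no edge inside a register ⇒ χ ≤ 3
  χ = 3

Answer: 3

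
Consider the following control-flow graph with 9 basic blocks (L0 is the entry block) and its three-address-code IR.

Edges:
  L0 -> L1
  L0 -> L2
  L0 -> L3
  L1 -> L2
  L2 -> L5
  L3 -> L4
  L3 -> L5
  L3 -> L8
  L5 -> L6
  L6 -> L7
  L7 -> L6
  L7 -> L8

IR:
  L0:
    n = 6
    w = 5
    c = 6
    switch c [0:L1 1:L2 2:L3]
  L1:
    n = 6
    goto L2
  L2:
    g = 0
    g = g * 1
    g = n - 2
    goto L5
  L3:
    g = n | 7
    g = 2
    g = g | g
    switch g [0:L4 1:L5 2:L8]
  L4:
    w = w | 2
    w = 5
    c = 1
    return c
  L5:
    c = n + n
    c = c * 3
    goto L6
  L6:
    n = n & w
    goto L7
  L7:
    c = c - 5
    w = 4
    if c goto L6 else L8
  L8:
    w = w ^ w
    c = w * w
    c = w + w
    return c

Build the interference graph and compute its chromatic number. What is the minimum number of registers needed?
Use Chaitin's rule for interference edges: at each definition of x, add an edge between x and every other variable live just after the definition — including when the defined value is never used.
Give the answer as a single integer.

Answer: 3

Derivation:
Block summaries:
  L0: def={c,n,w} ue=∅
  L1: def={n} ue=∅
  L2: def={g} ue={n}
  L3: def={g} ue={n}
  L4: def={c,w} ue={w}
  L5: def={c} ue={n}
  L6: def={n} ue={n,w}
  L7: def={c,w} ue={c}
  L8: def={c,w} ue={w}

Backward fixpoint:
  L0: in=∅ out={n,w}
  L1: in={w} out={n,w}
  L2: in={n,w} out={n,w}
  L3: in={n,w} out={n,w}
  L4: in={w} out=∅
  L5: in={n,w} out={c,n,w}
  L6: in={c,n,w} out={c,n}
  L7: in={c,n} out={c,n,w}
  L8: in={w} out=∅

Interfere edges:
  c — {n,w}
  g — {n,w}
  n — {c,g,w}
  w — {c,g,n}

Colouring:
  clique {c,n,w} ⇒ need ≥ 3
  assign c→R2 g→R2 n→R0 w→R1 — no edge inside a register ⇒ χ ≤ 3
  χ = 3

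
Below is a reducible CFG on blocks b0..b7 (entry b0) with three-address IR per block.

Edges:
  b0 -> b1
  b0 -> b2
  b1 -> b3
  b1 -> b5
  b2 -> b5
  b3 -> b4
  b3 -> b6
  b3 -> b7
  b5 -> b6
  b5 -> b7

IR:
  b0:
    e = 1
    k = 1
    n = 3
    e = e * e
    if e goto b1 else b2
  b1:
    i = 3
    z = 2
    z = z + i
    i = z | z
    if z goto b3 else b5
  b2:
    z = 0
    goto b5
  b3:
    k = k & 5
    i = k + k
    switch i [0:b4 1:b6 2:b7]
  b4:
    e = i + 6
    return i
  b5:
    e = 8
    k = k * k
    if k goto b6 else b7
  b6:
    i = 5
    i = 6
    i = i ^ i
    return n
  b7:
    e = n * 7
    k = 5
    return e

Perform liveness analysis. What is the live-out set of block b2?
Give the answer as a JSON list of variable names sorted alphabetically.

Block summaries:
  b0: def={e,k,n} ue=∅
  b1: def={i,z} ue=∅
  b2: def={z} ue=∅
  b3: def={i,k} ue={k}
  b4: def={e} ue={i}
  b5: def={e,k} ue={k}
  b6: def={i} ue={n}
  b7: def={e,k} ue={n}

Backward fixpoint:
  b0 li=∅ lo={k,n}
  b1 li={k,n} lo={k,n}
  b2 li={k,n} lo={k,n}
  b3 li={k,n} lo={i,n}
  b4 li={i} lo=∅
  b5 li={k,n} lo={n}
  b6 li={n} lo=∅
  b7 li={n} lo=∅

live-out(b2) = ["k", "n"]

Answer: ["k", "n"]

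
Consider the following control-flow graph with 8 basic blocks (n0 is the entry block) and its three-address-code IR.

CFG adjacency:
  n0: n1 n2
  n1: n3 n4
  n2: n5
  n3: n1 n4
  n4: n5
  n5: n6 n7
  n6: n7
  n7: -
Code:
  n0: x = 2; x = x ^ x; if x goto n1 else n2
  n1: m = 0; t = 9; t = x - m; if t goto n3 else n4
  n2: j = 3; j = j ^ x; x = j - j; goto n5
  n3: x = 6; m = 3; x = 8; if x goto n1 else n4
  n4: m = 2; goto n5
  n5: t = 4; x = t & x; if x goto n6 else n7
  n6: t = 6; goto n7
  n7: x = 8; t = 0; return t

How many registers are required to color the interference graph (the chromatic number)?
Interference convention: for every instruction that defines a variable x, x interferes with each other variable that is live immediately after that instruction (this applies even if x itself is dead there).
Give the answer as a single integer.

Block summaries:
  n0: def={x} ue=∅
  n1: def={m,t} ue={x}
  n2: def={j,x} ue={x}
  n3: def={m,x} ue=∅
  n4: def={m} ue=∅
  n5: def={t,x} ue={x}
  n6: def={t} ue=∅
  n7: def={t,x} ue=∅

Liveness:
  n0: in=∅ out={x}
  n1: in={x} out={x}
  n2: in={x} out={x}
  n3: in=∅ out={x}
  n4: in={x} out={x}
  n5: in={x} out=∅
  n6: in=∅ out=∅
  n7: in=∅ out=∅

Interference:
  j: {x}
  m: {t,x}
  t: {m,x}
  x: {j,m,t}

Registers:
  lower bound: {m,t,x} mutually conflict ⇒ χ ≥ 3
  assign j→c1 m→c1 t→c2 x→c0 — no edge inside a register ⇒ χ ≤ 3
  χ = 3

Answer: 3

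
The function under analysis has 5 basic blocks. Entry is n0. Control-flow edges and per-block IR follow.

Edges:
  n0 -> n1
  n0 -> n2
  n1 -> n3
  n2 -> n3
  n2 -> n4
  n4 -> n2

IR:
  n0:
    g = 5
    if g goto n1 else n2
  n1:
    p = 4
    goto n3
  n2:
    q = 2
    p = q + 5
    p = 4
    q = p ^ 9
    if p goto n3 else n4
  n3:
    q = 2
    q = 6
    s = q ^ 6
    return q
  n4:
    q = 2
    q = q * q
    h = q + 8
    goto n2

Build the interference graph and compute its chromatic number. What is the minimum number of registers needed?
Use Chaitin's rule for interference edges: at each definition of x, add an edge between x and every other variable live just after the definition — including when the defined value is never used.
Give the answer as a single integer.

Block summaries:
  n0: {g} / ∅
  n1: {p} / ∅
  n2: {p,q} / ∅
  n3: {q,s} / ∅
  n4: {h,q} / ∅

Backward fixpoint:
  n0 li=∅ lo=∅
  n1 li=∅ lo=∅
  n2 li=∅ lo=∅
  n3 li=∅ lo=∅
  n4 li=∅ lo=∅

Conflict graph:
  g↔∅
  h↔∅
  p↔{q}
  q↔{p,s}
  s↔{q}

Chromatic number:
  lower bound: {p,q} mutually conflict ⇒ χ ≥ 2
  2-colouring: c0={g,h,q}  c1={p,s}
  χ = 2

Answer: 2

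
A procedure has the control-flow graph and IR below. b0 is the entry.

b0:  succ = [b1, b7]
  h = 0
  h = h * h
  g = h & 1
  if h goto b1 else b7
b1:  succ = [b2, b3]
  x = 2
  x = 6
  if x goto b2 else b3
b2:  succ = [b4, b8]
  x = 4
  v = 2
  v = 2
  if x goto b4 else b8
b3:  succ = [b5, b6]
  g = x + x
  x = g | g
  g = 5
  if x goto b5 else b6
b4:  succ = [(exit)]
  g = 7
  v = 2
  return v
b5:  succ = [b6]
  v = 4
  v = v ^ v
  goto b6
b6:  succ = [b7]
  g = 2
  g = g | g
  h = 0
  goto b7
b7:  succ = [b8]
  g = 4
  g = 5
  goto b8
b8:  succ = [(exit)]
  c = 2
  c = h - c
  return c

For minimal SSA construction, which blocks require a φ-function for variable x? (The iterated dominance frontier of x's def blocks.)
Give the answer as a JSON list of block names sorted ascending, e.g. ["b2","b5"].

idom tree: b1←b0 b2←b1 b3←b1 b4←b2 b5←b3 b6←b3 b7←b0 b8←b0
Dom at joins:
  b6: preds {b3,b5}: {b0,b1,b3} ∩ {b0,b1,b3,b5} = {b0,b1,b3}; idom=b3
  b7: preds {b0,b6}: {b0} ∩ {b0,b1,b3,b6} = {b0}; idom=b0
  b8: preds {b2,b7}: {b0,b1,b2} ∩ {b0,b7} = {b0}; idom=b0

Frontier:
  join b6 pred b3: · stop@b3
  join b6 pred b5: b5 stop@b3
  join b7 pred b0: · stop@b0
  join b7 pred b6: b6→b3→b1 stop@b0
  join b8 pred b2: b2→b1 stop@b0
  join b8 pred b7: b7 stop@b0
  b0: DF=∅
  b1: DF={b7,b8}
  b2: DF={b8}
  b3: DF={b7}
  b4: DF=∅
  b5: DF={b6}
  b6: DF={b7}
  b7: DF={b8}
  b8: DF=∅

φ for x: defs {b1,b2,b3}
  DF⁺ = {b7,b8}

Answer: ["b7", "b8"]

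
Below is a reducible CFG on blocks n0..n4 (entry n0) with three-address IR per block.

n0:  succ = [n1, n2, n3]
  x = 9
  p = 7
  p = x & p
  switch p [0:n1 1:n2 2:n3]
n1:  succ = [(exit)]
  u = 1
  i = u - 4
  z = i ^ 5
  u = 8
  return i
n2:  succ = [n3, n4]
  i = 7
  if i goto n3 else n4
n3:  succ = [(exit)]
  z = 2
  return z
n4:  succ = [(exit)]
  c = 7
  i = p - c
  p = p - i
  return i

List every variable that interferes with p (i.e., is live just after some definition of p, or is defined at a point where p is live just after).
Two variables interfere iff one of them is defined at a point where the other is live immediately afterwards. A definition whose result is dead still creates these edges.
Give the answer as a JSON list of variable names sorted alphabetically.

Per-block:
  n0 def {p,x} use ∅
  n1 def {i,u,z} use ∅
  n2 def {i} use ∅
  n3 def {z} use ∅
  n4 def {c,i,p} use {p}

Liveness:
  live n0: ∅→{p}
  live n1: ∅→∅
  live n2: {p}→{p}
  live n3: ∅→∅
  live n4: {p}→∅

Interference:
  c↔{p}
  i↔{p,u,z}
  p↔{c,i,x}
  u↔{i}
  x↔{p}
  z↔{i}

N(p) = ["c", "i", "x"]

Answer: ["c", "i", "x"]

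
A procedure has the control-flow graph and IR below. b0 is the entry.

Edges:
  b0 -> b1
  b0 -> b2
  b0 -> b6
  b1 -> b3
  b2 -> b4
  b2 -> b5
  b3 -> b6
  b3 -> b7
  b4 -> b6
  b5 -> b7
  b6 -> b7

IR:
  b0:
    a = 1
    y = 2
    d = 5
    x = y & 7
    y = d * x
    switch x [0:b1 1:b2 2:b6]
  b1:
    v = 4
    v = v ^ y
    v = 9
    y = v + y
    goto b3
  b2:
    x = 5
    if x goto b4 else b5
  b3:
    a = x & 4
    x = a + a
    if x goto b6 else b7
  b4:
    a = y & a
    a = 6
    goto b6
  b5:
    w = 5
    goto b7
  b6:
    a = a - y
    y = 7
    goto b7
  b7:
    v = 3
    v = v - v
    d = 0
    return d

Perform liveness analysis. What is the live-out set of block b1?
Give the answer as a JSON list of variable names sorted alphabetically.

Answer: ["x", "y"]

Working:
Per-block:
  b0: def={a,d,x,y} ue=∅
  b1: def={v,y} ue={y}
  b2: def={x} ue=∅
  b3: def={a,x} ue={x}
  b4: def={a} ue={a,y}
  b5: def={w} ue=∅
  b6: def={a,y} ue={a,y}
  b7: def={d,v} ue=∅

Liveness:
  b0 li=∅ lo={a,x,y}
  b1 li={x,y} lo={x,y}
  b2 li={a,y} lo={a,y}
  b3 li={x,y} lo={a,y}
  b4 li={a,y} lo={a,y}
  b5 li=∅ lo=∅
  b6 li={a,y} lo=∅
  b7 li=∅ lo=∅

live-out(b1) = ["x", "y"]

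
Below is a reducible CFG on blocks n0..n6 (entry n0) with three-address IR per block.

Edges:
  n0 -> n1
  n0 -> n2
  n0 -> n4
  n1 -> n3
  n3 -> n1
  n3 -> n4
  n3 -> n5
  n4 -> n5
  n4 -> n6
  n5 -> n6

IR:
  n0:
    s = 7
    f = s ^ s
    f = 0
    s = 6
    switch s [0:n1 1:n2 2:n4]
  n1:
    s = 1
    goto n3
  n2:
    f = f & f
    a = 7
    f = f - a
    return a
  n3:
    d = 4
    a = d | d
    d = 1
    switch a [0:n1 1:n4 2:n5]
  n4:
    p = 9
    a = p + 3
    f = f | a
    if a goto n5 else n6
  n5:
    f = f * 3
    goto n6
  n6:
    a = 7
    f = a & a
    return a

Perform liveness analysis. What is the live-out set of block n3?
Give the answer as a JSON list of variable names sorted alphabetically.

Answer: ["f"]

Working:
def/use:
  n0: def={f,s} ue=∅
  n1: def={s} ue=∅
  n2: def={a,f} ue={f}
  n3: def={a,d} ue=∅
  n4: def={a,f,p} ue={f}
  n5: def={f} ue={f}
  n6: def={a,f} ue=∅

Backward fixpoint:
  live n0: ∅→{f}
  live n1: {f}→{f}
  live n2: {f}→∅
  live n3: {f}→{f}
  live n4: {f}→{f}
  live n5: {f}→∅
  live n6: ∅→∅

live-out(n3) = ["f"]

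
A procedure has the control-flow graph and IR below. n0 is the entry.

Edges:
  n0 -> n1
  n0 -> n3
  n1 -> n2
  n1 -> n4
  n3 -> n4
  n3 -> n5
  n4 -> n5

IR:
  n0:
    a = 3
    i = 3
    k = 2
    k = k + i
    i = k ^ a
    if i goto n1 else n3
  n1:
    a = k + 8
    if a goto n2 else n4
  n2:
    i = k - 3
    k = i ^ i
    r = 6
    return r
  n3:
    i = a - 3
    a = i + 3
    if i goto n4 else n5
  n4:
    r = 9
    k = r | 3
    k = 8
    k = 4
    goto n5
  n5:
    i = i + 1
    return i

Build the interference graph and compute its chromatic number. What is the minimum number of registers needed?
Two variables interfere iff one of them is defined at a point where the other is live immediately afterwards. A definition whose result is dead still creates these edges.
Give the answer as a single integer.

def/use:
  n0 def {a,i,k} use ∅
  n1 def {a} use {k}
  n2 def {i,k,r} use {k}
  n3 def {a,i} use {a}
  n4 def {k,r} use ∅
  n5 def {i} use {i}

Live sets:
  live n0: ∅→{a,i,k}
  live n1: {i,k}→{i,k}
  live n2: {k}→∅
  live n3: {a}→{i}
  live n4: {i}→{i}
  live n5: {i}→∅

Conflict graph:
  a: {i,k}
  i: {a,k,r}
  k: {a,i}
  r: {i}

Colouring:
  {a,i,k} pairwise interfere (3-clique) ⇒ χ ≥ 3
  3-colouring: c0={i}  c1={a,r}  c2={k}
  χ = 3

Answer: 3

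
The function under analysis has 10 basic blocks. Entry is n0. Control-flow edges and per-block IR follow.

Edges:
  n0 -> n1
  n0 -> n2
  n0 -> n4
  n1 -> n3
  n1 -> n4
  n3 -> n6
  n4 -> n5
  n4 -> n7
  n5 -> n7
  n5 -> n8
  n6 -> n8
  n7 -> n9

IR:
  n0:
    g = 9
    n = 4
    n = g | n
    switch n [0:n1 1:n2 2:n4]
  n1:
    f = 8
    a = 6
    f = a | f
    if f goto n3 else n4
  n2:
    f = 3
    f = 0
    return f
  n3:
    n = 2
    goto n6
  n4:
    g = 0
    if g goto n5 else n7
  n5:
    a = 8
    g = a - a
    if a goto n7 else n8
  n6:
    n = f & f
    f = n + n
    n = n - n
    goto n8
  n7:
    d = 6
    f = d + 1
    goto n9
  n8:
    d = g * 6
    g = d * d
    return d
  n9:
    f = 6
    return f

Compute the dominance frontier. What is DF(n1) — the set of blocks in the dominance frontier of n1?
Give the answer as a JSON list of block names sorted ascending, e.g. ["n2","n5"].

Answer: ["n4", "n8"]

Derivation:
idom tree: n1←n0 n2←n0 n3←n1 n4←n0 n5←n4 n6←n3 n7←n4 n8←n0 n9←n7
Join-block Dom:
  n4: preds {n0,n1}: {n0} ∩ {n0,n1} = {n0}; idom=n0
  n7: preds {n4,n5}: {n0,n4} ∩ {n0,n4,n5} = {n0,n4}; idom=n4
  n8: preds {n5,n6}: {n0,n4,n5} ∩ {n0,n1,n3,n6} = {n0}; idom=n0

DF walk-up:
  join n4 pred n0: · stop@n0
  join n4 pred n1: n1 stop@n0
  join n7 pred n4: · stop@n4
  join n7 pred n5: n5 stop@n4
  join n8 pred n5: n5→n4 stop@n0
  join n8 pred n6: n6→n3→n1 stop@n0
  DF(n0)=∅
  DF(n1)={n4,n8}
  DF(n2)=∅
  DF(n3)={n8}
  DF(n4)={n8}
  DF(n5)={n7,n8}
  DF(n6)={n8}
  DF(n7)=∅
  DF(n8)=∅
  DF(n9)=∅

DF(n1) = ["n4", "n8"]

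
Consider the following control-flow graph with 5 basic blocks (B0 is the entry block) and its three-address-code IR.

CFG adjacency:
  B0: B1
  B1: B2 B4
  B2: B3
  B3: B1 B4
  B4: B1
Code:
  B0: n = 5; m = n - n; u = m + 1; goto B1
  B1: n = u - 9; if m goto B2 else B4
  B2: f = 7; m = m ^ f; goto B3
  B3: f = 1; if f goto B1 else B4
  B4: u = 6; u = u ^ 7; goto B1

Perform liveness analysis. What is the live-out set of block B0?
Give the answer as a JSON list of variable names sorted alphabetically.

Answer: ["m", "u"]

Working:
Block summaries:
  B0: {m,n,u} / ∅
  B1: {n} / {m,u}
  B2: {f,m} / {m}
  B3: {f} / ∅
  B4: {u} / ∅

Liveness:
  live B0: ∅→{m,u}
  live B1: {m,u}→{m,u}
  live B2: {m,u}→{m,u}
  live B3: {m,u}→{m,u}
  live B4: {m}→{m,u}

live-out(B0) = ["m", "u"]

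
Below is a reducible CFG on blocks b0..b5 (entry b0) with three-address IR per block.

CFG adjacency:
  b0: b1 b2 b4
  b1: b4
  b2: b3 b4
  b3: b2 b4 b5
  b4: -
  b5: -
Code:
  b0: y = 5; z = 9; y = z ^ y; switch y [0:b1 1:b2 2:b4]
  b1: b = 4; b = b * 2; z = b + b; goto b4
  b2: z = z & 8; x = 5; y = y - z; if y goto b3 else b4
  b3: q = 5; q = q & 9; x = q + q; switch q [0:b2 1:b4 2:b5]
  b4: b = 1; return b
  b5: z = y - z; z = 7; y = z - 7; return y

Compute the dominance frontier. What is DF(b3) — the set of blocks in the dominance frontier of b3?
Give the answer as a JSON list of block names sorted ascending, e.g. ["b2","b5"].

Answer: ["b2", "b4"]

Derivation:
idom tree: b1←b0 b2←b0 b3←b2 b4←b0 b5←b3
Dom at joins:
  b2: preds {b0,b3}: {b0} ∩ {b0,b2,b3} = {b0}; idom=b0
  b4: preds {b0,b1,b2,b3}: {b0} ∩ {b0,b1} ∩ {b0,b2} ∩ {b0,b2,b3} = {b0}; idom=b0

DF derivation:
  b2←b0: walk · to b0
  b2←b3: walk b3→b2 to b0
  b4←b0: walk · to b0
  b4←b1: walk b1 to b0
  b4←b2: walk b2 to b0
  b4←b3: walk b3→b2 to b0
  DF(b0)=∅
  DF(b1)={b4}
  DF(b2)={b2,b4}
  DF(b3)={b2,b4}
  DF(b4)=∅
  DF(b5)=∅

DF(b3) = ["b2", "b4"]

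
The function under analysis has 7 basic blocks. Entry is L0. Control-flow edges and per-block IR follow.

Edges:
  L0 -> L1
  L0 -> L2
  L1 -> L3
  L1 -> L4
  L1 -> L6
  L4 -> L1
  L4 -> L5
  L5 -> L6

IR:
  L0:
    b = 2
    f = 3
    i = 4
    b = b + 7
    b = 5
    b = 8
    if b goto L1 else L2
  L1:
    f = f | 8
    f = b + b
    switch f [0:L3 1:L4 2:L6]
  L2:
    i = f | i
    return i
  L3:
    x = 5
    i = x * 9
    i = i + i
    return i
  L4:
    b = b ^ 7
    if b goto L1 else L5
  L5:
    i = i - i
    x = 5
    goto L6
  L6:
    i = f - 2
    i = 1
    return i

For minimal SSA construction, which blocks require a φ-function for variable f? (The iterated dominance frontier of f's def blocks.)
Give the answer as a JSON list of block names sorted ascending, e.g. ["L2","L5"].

idom tree: L1←L0 L2←L0 L3←L1 L4←L1 L5←L4 L6←L1
Dom at joins:
  L1: preds {L0,L4}: {L0} ∩ {L0,L1,L4} = {L0}; idom=L0
  L6: preds {L1,L5}: {L0,L1} ∩ {L0,L1,L4,L5} = {L0,L1}; idom=L1

DF derivation:
  join L1 pred L0: · stop@L0
  join L1 pred L4: L4→L1 stop@L0
  join L6 pred L1: · stop@L1
  join L6 pred L5: L5→L4 stop@L1
  DF(L0)=∅
  DF(L1)={L1}
  DF(L2)=∅
  DF(L3)=∅
  DF(L4)={L1,L6}
  DF(L5)={L6}
  DF(L6)=∅

φ for f: defs {L0,L1}
  DF⁺ = {L1}

Answer: ["L1"]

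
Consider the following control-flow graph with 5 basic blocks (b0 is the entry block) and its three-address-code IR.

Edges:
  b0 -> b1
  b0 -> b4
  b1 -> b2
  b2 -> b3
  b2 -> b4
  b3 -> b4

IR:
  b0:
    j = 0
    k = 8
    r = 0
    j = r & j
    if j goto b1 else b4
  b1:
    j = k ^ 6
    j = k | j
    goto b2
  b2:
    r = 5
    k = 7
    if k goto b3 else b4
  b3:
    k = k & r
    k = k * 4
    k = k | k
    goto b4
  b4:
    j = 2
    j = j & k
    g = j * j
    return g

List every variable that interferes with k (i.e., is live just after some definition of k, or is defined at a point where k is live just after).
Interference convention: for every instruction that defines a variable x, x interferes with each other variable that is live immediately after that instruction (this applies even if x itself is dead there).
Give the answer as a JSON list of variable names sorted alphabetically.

Answer: ["j", "r"]

Working:
Block summaries:
  b0: def={j,k,r} ue=∅
  b1: def={j} ue={k}
  b2: def={k,r} ue=∅
  b3: def={k} ue={k,r}
  b4: def={g,j} ue={k}

Live sets:
  b0 li=∅ lo={k}
  b1 li={k} lo=∅
  b2 li=∅ lo={k,r}
  b3 li={k,r} lo={k}
  b4 li={k} lo=∅

Conflict graph:
  g↔∅
  j↔{k,r}
  k↔{j,r}
  r↔{j,k}

N(k) = ["j", "r"]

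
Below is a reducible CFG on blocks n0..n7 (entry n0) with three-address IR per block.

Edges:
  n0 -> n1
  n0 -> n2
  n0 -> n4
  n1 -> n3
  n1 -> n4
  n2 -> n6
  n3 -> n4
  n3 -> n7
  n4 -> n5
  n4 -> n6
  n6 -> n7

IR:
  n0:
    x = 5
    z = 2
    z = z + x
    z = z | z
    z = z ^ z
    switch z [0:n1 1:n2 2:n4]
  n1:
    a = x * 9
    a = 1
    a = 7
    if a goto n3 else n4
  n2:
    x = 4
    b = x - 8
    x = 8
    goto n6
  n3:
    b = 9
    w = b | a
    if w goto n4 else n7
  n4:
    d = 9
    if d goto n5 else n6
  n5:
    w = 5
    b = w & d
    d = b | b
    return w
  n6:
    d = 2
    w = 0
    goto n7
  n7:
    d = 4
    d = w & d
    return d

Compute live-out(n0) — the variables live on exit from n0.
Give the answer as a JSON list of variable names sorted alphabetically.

def/use:
  n0: {x,z} / ∅
  n1: {a} / {x}
  n2: {b,x} / ∅
  n3: {b,w} / {a}
  n4: {d} / ∅
  n5: {b,d,w} / {d}
  n6: {d,w} / ∅
  n7: {d} / {w}

Live sets:
  n0: in=∅ out={x}
  n1: in={x} out={a}
  n2: in=∅ out=∅
  n3: in={a} out={w}
  n4: in=∅ out={d}
  n5: in={d} out=∅
  n6: in=∅ out={w}
  n7: in={w} out=∅

live-out(n0) = ["x"]

Answer: ["x"]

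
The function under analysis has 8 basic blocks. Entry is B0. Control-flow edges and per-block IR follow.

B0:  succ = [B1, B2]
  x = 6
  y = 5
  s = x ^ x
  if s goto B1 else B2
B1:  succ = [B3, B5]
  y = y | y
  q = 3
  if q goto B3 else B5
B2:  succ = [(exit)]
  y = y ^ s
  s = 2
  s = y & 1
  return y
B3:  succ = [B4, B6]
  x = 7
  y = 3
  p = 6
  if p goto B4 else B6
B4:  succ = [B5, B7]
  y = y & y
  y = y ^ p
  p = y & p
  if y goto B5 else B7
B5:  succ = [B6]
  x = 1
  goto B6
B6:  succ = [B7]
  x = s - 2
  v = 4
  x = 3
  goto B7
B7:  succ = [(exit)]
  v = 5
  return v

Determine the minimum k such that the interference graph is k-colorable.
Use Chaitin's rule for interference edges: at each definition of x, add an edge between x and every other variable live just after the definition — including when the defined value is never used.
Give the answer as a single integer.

Block summaries:
  B0: def={s,x,y} ue=∅
  B1: def={q,y} ue={y}
  B2: def={s,y} ue={s,y}
  B3: def={p,x,y} ue=∅
  B4: def={p,y} ue={p,y}
  B5: def={x} ue=∅
  B6: def={v,x} ue={s}
  B7: def={v} ue=∅

Backward fixpoint:
  B0: in=∅ out={s,y}
  B1: in={s,y} out={s}
  B2: in={s,y} out=∅
  B3: in={s} out={p,s,y}
  B4: in={p,s,y} out={s}
  B5: in={s} out={s}
  B6: in={s} out=∅
  B7: in=∅ out=∅

Interference:
  p — {s,y}
  q — {s}
  s — {p,q,x,y}
  v — ∅
  x — {s,y}
  y — {p,s,x}

Colouring:
  {p,s,y} pairwise interfere (3-clique) ⇒ χ ≥ 3
  assign p→r2 q→r1 s→r0 v→r0 x→r2 y→r1 — no edge inside a register ⇒ χ ≤ 3
  χ = 3

Answer: 3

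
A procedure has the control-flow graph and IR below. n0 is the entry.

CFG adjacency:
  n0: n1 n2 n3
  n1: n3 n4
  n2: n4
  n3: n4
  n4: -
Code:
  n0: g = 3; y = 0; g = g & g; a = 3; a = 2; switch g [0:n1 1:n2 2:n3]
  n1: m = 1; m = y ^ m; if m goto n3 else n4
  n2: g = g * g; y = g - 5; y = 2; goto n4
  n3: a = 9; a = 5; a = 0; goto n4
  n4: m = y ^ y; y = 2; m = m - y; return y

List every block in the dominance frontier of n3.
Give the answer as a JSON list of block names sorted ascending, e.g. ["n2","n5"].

Answer: ["n4"]

Working:
idom tree: n1←n0 n2←n0 n3←n0 n4←n0
Dom at joins:
  n3: preds {n0,n1}: {n0} ∩ {n0,n1} = {n0}; idom=n0
  n4: preds {n1,n2,n3}: {n0,n1} ∩ {n0,n2} ∩ {n0,n3} = {n0}; idom=n0

Frontier:
  n3←n0: walk · to n0
  n3←n1: walk n1 to n0
  n4←n1: walk n1 to n0
  n4←n2: walk n2 to n0
  n4←n3: walk n3 to n0
  n0 → ∅
  n1 → {n3,n4}
  n2 → {n4}
  n3 → {n4}
  n4 → ∅

DF(n3) = ["n4"]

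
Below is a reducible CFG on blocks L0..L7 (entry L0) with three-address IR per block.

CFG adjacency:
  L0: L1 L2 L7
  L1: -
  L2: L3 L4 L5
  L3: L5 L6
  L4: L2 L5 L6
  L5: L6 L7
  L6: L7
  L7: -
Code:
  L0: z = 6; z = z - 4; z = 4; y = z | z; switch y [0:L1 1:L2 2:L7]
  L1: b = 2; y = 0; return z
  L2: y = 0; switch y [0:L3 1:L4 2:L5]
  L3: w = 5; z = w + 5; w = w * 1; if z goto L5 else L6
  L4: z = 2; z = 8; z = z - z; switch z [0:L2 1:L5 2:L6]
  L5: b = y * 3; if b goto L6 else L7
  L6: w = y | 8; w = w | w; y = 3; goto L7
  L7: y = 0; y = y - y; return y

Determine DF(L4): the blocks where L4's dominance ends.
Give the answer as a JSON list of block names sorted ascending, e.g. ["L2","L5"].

Answer: ["L2", "L5", "L6"]

Derivation:
idom tree: L1←L0 L2←L0 L3←L2 L4←L2 L5←L2 L6←L2 L7←L0
Dom at joins:
  L2: preds {L0,L4}: {L0} ∩ {L0,L2,L4} = {L0}; idom=L0
  L5: preds {L2,L3,L4}: {L0,L2} ∩ {L0,L2,L3} ∩ {L0,L2,L4} = {L0,L2}; idom=L2
  L6: preds {L3,L4,L5}: {L0,L2,L3} ∩ {L0,L2,L4} ∩ {L0,L2,L5} = {L0,L2}; idom=L2
  L7: preds {L0,L5,L6}: {L0} ∩ {L0,L2,L5} ∩ {L0,L2,L6} = {L0}; idom=L0

Frontier:
  L2←L0: walk · to L0
  L2←L4: walk L4→L2 to L0
  L5←L2: walk · to L2
  L5←L3: walk L3 to L2
  L5←L4: walk L4 to L2
  L6←L3: walk L3 to L2
  L6←L4: walk L4 to L2
  L6←L5: walk L5 to L2
  L7←L0: walk · to L0
  L7←L5: walk L5→L2 to L0
  L7←L6: walk L6→L2 to L0
  L0: DF=∅
  L1: DF=∅
  L2: DF={L2,L7}
  L3: DF={L5,L6}
  L4: DF={L2,L5,L6}
  L5: DF={L6,L7}
  L6: DF={L7}
  L7: DF=∅

DF(L4) = ["L2", "L5", "L6"]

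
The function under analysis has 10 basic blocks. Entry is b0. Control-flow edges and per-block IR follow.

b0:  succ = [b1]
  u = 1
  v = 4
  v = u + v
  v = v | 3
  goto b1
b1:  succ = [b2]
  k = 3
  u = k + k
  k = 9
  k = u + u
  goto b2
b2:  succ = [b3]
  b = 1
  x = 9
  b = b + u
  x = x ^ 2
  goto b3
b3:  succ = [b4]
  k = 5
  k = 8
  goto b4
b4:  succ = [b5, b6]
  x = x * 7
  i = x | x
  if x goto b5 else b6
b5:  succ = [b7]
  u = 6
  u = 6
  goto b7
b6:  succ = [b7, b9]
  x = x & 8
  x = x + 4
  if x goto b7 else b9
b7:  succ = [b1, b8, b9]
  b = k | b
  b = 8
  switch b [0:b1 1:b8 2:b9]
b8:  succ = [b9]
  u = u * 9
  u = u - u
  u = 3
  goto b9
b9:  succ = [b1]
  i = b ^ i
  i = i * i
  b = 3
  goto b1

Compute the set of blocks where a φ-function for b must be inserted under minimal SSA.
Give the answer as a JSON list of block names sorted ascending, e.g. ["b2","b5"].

Answer: ["b1", "b9"]

Analysis:
idom tree: b1←b0 b2←b1 b3←b2 b4←b3 b5←b4 b6←b4 b7←b4 b8←b7 b9←b4
Join-block Dom:
  b1: preds {b0,b7,b9}: {b0} ∩ {b0,b1,b2,b3,b4,b7} ∩ {b0,b1,b2,b3,b4,b9} = {b0}; idom=b0
  b7: preds {b5,b6}: {b0,b1,b2,b3,b4,b5} ∩ {b0,b1,b2,b3,b4,b6} = {b0,b1,b2,b3,b4}; idom=b4
  b9: preds {b6,b7,b8}: {b0,b1,b2,b3,b4,b6} ∩ {b0,b1,b2,b3,b4,b7} ∩ {b0,b1,b2,b3,b4,b7,b8} = {b0,b1,b2,b3,b4}; idom=b4

Frontier:
  b1←b0: walk · to b0
  b1←b7: walk b7→b4→b3→b2→b1 to b0
  b1←b9: walk b9→b4→b3→b2→b1 to b0
  b7←b5: walk b5 to b4
  b7←b6: walk b6 to b4
  b9←b6: walk b6 to b4
  b9←b7: walk b7 to b4
  b9←b8: walk b8→b7 to b4
  DF(b0)=∅
  DF(b1)={b1}
  DF(b2)={b1}
  DF(b3)={b1}
  DF(b4)={b1}
  DF(b5)={b7}
  DF(b6)={b7,b9}
  DF(b7)={b1,b9}
  DF(b8)={b9}
  DF(b9)={b1}

φ for b: defs {b2,b7,b9}
  DF⁺ = {b1,b9}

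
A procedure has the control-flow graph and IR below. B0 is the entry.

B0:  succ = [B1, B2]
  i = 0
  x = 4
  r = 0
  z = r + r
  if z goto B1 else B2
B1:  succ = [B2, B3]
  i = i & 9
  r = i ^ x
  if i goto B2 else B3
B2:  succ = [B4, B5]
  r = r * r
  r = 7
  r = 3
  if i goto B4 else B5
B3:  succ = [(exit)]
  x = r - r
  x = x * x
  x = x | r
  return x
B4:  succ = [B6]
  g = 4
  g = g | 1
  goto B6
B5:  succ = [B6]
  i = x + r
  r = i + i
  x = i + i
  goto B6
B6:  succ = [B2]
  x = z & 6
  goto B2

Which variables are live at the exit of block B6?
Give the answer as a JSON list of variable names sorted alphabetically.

Answer: ["i", "r", "x", "z"]

Working:
def/use:
  B0: def={i,r,x,z} ue=∅
  B1: def={i,r} ue={i,x}
  B2: def={r} ue={i,r}
  B3: def={x} ue={r}
  B4: def={g} ue=∅
  B5: def={i,r,x} ue={r,x}
  B6: def={x} ue={z}

Backward fixpoint:
  B0 li=∅ lo={i,r,x,z}
  B1 li={i,x,z} lo={i,r,x,z}
  B2 li={i,r,x,z} lo={i,r,x,z}
  B3 li={r} lo=∅
  B4 li={i,r,z} lo={i,r,z}
  B5 li={r,x,z} lo={i,r,z}
  B6 li={i,r,z} lo={i,r,x,z}

live-out(B6) = ["i", "r", "x", "z"]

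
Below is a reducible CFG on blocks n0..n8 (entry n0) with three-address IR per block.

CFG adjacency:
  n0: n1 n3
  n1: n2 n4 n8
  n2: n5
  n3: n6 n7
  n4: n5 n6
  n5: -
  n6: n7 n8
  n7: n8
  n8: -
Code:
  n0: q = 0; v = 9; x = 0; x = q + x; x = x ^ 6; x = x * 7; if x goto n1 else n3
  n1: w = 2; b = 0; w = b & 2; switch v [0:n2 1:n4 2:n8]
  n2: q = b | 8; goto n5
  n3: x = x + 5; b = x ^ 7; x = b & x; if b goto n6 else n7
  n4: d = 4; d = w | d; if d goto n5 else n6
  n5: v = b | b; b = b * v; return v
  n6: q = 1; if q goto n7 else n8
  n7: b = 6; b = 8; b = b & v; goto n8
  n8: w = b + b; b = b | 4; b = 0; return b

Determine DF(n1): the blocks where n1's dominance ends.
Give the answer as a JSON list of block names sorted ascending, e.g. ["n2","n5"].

Answer: ["n6", "n8"]

Derivation:
idom tree: n1←n0 n2←n1 n3←n0 n4←n1 n5←n1 n6←n0 n7←n0 n8←n0
Dom∩ at merges:
  n5: preds {n2,n4}: {n0,n1,n2} ∩ {n0,n1,n4} = {n0,n1}; idom=n1
  n6: preds {n3,n4}: {n0,n3} ∩ {n0,n1,n4} = {n0}; idom=n0
  n7: preds {n3,n6}: {n0,n3} ∩ {n0,n6} = {n0}; idom=n0
  n8: preds {n1,n6,n7}: {n0,n1} ∩ {n0,n6} ∩ {n0,n7} = {n0}; idom=n0

DF derivation:
  join n5 pred n2: n2 stop@n1
  join n5 pred n4: n4 stop@n1
  join n6 pred n3: n3 stop@n0
  join n6 pred n4: n4→n1 stop@n0
  join n7 pred n3: n3 stop@n0
  join n7 pred n6: n6 stop@n0
  join n8 pred n1: n1 stop@n0
  join n8 pred n6: n6 stop@n0
  join n8 pred n7: n7 stop@n0
  n0: DF=∅
  n1: DF={n6,n8}
  n2: DF={n5}
  n3: DF={n6,n7}
  n4: DF={n5,n6}
  n5: DF=∅
  n6: DF={n7,n8}
  n7: DF={n8}
  n8: DF=∅

DF(n1) = ["n6", "n8"]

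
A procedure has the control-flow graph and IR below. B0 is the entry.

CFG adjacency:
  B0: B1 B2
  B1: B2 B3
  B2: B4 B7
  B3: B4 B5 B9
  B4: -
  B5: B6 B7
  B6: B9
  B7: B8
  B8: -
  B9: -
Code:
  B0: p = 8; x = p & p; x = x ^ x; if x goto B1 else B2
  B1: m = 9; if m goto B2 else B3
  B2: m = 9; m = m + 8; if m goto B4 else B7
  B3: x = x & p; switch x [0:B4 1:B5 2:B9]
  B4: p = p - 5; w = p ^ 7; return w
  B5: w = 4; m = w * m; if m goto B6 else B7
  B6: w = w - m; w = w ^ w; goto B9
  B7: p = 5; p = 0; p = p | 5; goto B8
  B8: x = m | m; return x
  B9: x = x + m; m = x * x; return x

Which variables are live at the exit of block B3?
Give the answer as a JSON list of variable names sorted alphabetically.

Answer: ["m", "p", "x"]

Working:
Block summaries:
  B0: {p,x} / ∅
  B1: {m} / ∅
  B2: {m} / ∅
  B3: {x} / {p,x}
  B4: {p,w} / {p}
  B5: {m,w} / {m}
  B6: {w} / {m,w}
  B7: {p} / ∅
  B8: {x} / {m}
  B9: {m,x} / {m,x}

Live sets:
  B0 li=∅ lo={p,x}
  B1 li={p,x} lo={m,p,x}
  B2 li={p} lo={m,p}
  B3 li={m,p,x} lo={m,p,x}
  B4 li={p} lo=∅
  B5 li={m,x} lo={m,w,x}
  B6 li={m,w,x} lo={m,x}
  B7 li={m} lo={m}
  B8 li={m} lo=∅
  B9 li={m,x} lo=∅

live-out(B3) = ["m", "p", "x"]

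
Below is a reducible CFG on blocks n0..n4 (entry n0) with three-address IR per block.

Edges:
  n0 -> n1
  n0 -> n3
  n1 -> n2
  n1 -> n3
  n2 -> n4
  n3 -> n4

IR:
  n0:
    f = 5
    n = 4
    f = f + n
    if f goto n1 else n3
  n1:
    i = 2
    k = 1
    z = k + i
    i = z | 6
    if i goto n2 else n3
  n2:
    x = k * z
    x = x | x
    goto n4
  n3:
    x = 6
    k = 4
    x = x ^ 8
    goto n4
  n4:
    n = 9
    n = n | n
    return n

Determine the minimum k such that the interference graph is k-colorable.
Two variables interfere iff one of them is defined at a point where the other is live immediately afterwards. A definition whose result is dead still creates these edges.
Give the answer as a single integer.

Answer: 3

Working:
def/use:
  n0: def={f,n} ue=∅
  n1: def={i,k,z} ue=∅
  n2: def={x} ue={k,z}
  n3: def={k,x} ue=∅
  n4: def={n} ue=∅

Live sets:
  n0 li=∅ lo=∅
  n1 li=∅ lo={k,z}
  n2 li={k,z} lo=∅
  n3 li=∅ lo=∅
  n4 li=∅ lo=∅

Interfere edges:
  f — {n}
  i — {k,z}
  k — {i,x,z}
  n — {f}
  x — {k}
  z — {i,k}

Registers:
  lower bound: {i,k,z} mutually conflict ⇒ χ ≥ 3
  3-colouring: R0={f,k}  R1={i,n,x}  R2={z}
  χ = 3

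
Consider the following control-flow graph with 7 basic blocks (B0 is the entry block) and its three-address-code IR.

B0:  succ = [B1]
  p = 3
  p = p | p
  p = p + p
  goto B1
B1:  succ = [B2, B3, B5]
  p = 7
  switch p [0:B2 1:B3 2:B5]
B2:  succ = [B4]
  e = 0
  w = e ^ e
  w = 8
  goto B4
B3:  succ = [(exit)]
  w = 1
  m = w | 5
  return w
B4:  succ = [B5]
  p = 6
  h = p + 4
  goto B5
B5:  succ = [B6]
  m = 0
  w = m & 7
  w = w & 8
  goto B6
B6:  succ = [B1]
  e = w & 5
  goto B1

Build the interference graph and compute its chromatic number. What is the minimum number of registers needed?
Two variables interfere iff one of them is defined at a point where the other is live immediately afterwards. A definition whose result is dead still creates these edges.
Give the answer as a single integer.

Per-block:
  B0: {p} / ∅
  B1: {p} / ∅
  B2: {e,w} / ∅
  B3: {m,w} / ∅
  B4: {h,p} / ∅
  B5: {m,w} / ∅
  B6: {e} / {w}

Live sets:
  live B0: ∅→∅
  live B1: ∅→∅
  live B2: ∅→∅
  live B3: ∅→∅
  live B4: ∅→∅
  live B5: ∅→{w}
  live B6: {w}→∅

Interference:
  e: ∅
  h: ∅
  m: {w}
  p: ∅
  w: {m}

Colouring:
  {m,w} pairwise interfere (2-clique) ⇒ χ ≥ 2
  assign e→c0 h→c0 m→c0 p→c0 w→c1 — no edge inside a register ⇒ χ ≤ 2
  χ = 2

Answer: 2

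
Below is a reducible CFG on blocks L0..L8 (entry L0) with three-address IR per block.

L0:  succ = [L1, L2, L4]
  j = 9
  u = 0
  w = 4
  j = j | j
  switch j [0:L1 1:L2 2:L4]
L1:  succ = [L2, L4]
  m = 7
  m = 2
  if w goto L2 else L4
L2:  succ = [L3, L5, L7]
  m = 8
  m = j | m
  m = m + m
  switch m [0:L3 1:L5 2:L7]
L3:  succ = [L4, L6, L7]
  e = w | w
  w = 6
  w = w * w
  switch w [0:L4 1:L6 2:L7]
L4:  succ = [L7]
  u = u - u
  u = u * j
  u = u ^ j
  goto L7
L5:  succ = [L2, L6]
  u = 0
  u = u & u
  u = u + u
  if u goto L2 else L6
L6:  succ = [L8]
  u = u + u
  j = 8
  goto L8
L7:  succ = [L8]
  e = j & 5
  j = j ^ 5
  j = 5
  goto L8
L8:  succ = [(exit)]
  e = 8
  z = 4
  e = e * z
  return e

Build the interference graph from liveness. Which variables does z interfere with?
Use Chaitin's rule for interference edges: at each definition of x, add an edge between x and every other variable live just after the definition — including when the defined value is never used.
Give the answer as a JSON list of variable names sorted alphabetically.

Answer: ["e"]

Derivation:
Block summaries:
  L0 def {j,u,w} use ∅
  L1 def {m} use {w}
  L2 def {m} use {j}
  L3 def {e,w} use {w}
  L4 def {u} use {j,u}
  L5 def {u} use ∅
  L6 def {j,u} use {u}
  L7 def {e,j} use {j}
  L8 def {e,z} use ∅

Liveness:
  L0 li=∅ lo={j,u,w}
  L1 li={j,u,w} lo={j,u,w}
  L2 li={j,u,w} lo={j,u,w}
  L3 li={j,u,w} lo={j,u}
  L4 li={j,u} lo={j}
  L5 li={j,w} lo={j,u,w}
  L6 li={u} lo=∅
  L7 li={j} lo=∅
  L8 li=∅ lo=∅

Interference:
  e↔{j,u,z}
  j↔{e,m,u,w}
  m↔{j,u,w}
  u↔{e,j,m,w}
  w↔{j,m,u}
  z↔{e}

N(z) = ["e"]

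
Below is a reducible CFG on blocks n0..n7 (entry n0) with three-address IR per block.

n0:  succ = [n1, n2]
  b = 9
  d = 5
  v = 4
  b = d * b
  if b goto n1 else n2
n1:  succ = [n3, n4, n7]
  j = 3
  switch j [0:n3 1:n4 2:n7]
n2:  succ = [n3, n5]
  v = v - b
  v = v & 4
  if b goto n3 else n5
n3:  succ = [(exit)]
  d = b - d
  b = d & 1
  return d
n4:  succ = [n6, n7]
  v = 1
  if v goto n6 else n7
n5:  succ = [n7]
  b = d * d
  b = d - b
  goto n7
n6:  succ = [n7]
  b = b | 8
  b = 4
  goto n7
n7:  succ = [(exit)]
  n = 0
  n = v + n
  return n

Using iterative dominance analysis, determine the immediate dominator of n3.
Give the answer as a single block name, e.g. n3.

Answer: n0

Working:
idom tree: n1←n0 n2←n0 n3←n0 n4←n1 n5←n2 n6←n4 n7←n0
Join-block Dom:
  n3: preds {n1,n2}: {n0,n1} ∩ {n0,n2} = {n0}; idom=n0
  n7: preds {n1,n4,n5,n6}: {n0,n1} ∩ {n0,n1,n4} ∩ {n0,n2,n5} ∩ {n0,n1,n4,n6} = {n0}; idom=n0

idom(n3) = n0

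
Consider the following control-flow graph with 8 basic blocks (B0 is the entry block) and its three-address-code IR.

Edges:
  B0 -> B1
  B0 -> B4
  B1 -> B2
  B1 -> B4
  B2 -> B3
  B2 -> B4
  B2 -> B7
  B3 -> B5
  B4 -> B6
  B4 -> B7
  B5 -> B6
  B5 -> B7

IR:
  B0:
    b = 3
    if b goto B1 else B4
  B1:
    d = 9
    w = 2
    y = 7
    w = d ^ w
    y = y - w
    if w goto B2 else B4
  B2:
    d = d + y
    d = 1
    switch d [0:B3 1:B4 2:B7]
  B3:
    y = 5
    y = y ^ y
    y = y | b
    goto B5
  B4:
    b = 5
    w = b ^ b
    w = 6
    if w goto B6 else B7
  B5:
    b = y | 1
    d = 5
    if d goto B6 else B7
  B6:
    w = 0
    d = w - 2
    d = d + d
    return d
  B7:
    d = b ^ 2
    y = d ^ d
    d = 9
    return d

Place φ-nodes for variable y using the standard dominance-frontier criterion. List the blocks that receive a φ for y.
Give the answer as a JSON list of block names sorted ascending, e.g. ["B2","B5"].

idom tree: B1←B0 B2←B1 B3←B2 B4←B0 B5←B3 B6←B0 B7←B0
Dom at joins:
  B4: preds {B0,B1,B2}: {B0} ∩ {B0,B1} ∩ {B0,B1,B2} = {B0}; idom=B0
  B6: preds {B4,B5}: {B0,B4} ∩ {B0,B1,B2,B3,B5} = {B0}; idom=B0
  B7: preds {B2,B4,B5}: {B0,B1,B2} ∩ {B0,B4} ∩ {B0,B1,B2,B3,B5} = {B0}; idom=B0

DF walk-up:
  join B4 pred B0: · stop@B0
  join B4 pred B1: B1 stop@B0
  join B4 pred B2: B2→B1 stop@B0
  join B6 pred B4: B4 stop@B0
  join B6 pred B5: B5→B3→B2→B1 stop@B0
  join B7 pred B2: B2→B1 stop@B0
  join B7 pred B4: B4 stop@B0
  join B7 pred B5: B5→B3→B2→B1 stop@B0
  B0: DF=∅
  B1: DF={B4,B6,B7}
  B2: DF={B4,B6,B7}
  B3: DF={B6,B7}
  B4: DF={B6,B7}
  B5: DF={B6,B7}
  B6: DF=∅
  B7: DF=∅

φ for y: defs {B1,B3,B7}
  DF⁺ = {B4,B6,B7}

Answer: ["B4", "B6", "B7"]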